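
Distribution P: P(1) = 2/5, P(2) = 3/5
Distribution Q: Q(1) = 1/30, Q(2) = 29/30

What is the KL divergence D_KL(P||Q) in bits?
1.0212 bits

D_KL(P||Q) = Σ P(x) log₂(P(x)/Q(x))

Computing term by term:
  P(1)·log₂(P(1)/Q(1)) = (2/5)·log₂((2/5)/(1/30)) = 1.43399
  P(2)·log₂(P(2)/Q(2)) = (3/5)·log₂((3/5)/(29/30)) = -0.41283

D_KL(P||Q) = 1.43399 - 0.41283 = 1.02116 ≈ 1.0212 bits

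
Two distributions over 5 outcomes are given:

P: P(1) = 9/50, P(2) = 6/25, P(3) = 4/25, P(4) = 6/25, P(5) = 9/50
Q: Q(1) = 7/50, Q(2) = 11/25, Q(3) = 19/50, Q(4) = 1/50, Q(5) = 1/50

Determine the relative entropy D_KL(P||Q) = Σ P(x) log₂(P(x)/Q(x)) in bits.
1.0867 bits

D_KL(P||Q) = Σ P(x) log₂(P(x)/Q(x))

Computing term by term:
  P(1)·log₂(P(1)/Q(1)) = (9/50)·log₂((9/50)/(7/50)) = 0.06526
  P(2)·log₂(P(2)/Q(2)) = (6/25)·log₂((6/25)/(11/25)) = -0.20987
  P(3)·log₂(P(3)/Q(3)) = (4/25)·log₂((4/25)/(19/50)) = -0.19967
  P(4)·log₂(P(4)/Q(4)) = (6/25)·log₂((6/25)/(1/50)) = 0.86039
  P(5)·log₂(P(5)/Q(5)) = (9/50)·log₂((9/50)/(1/50)) = 0.57059

D_KL(P||Q) = 0.06526 - 0.20987 - 0.19967 + 0.86039 + 0.57059 = 1.08670 ≈ 1.0867 bits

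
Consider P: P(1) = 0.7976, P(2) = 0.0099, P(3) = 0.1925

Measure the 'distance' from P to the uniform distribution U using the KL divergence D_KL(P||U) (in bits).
0.8012 bits

U(i) = 1/3 for all i

D_KL(P||U) = Σ P(x) log₂(P(x) / (1/3))
           = Σ P(x) log₂(P(x)) + log₂(3)
           = log₂(3) - H(P)

H(P) = -Σ P(x) log₂(P(x)):
  -P(1)·log₂(P(1)) = -(0.7976)·log₂(0.7976) = 0.26023
  -P(2)·log₂(P(2)) = -(0.0099)·log₂(0.0099) = 0.06592
  -P(3)·log₂(P(3)) = -(0.1925)·log₂(0.1925) = 0.45759
H(P) = 0.26023 + 0.06592 + 0.45759 = 0.78374 bits

log₂(3) = 1.58496 bits

D_KL(P||U) = 1.58496 - 0.78374 = 0.80122 ≈ 0.8012 bits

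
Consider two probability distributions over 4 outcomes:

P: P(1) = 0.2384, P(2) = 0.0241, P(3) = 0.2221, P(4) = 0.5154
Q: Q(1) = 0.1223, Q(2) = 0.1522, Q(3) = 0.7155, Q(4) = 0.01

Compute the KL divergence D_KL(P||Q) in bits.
2.7220 bits

D_KL(P||Q) = Σ P(x) log₂(P(x)/Q(x))

Computing term by term:
  P(1)·log₂(P(1)/Q(1)) = 0.2384·log₂(0.2384/0.1223) = 0.22957
  P(2)·log₂(P(2)/Q(2)) = 0.0241·log₂(0.0241/0.1522) = -0.06408
  P(3)·log₂(P(3)/Q(3)) = 0.2221·log₂(0.2221/0.7155) = -0.37485
  P(4)·log₂(P(4)/Q(4)) = 0.5154·log₂(0.5154/0.01) = 2.93140

D_KL(P||Q) = 0.22957 - 0.06408 - 0.37485 + 2.93140 = 2.72204 ≈ 2.7220 bits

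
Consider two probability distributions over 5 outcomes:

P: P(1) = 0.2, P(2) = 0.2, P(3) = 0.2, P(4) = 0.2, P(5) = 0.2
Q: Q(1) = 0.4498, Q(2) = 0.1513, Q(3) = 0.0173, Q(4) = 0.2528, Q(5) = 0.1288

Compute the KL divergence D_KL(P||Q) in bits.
0.6123 bits

D_KL(P||Q) = Σ P(x) log₂(P(x)/Q(x))

Computing term by term:
  P(1)·log₂(P(1)/Q(1)) = 0.2·log₂(0.2/0.4498) = -0.23386
  P(2)·log₂(P(2)/Q(2)) = 0.2·log₂(0.2/0.1513) = 0.08052
  P(3)·log₂(P(3)/Q(3)) = 0.2·log₂(0.2/0.0173) = 0.70623
  P(4)·log₂(P(4)/Q(4)) = 0.2·log₂(0.2/0.2528) = -0.06760
  P(5)·log₂(P(5)/Q(5)) = 0.2·log₂(0.2/0.1288) = 0.12697

D_KL(P||Q) = -0.23386 + 0.08052 + 0.70623 - 0.06760 + 0.12697 = 0.61226 ≈ 0.6123 bits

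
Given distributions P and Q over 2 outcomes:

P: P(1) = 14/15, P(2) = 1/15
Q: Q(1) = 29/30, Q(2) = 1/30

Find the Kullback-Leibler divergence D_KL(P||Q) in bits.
0.0194 bits

D_KL(P||Q) = Σ P(x) log₂(P(x)/Q(x))

Computing term by term:
  P(1)·log₂(P(1)/Q(1)) = (14/15)·log₂((14/15)/(29/30)) = -0.04725
  P(2)·log₂(P(2)/Q(2)) = (1/15)·log₂((1/15)/(1/30)) = 0.06667

D_KL(P||Q) = -0.04725 + 0.06667 = 0.01942 ≈ 0.0194 bits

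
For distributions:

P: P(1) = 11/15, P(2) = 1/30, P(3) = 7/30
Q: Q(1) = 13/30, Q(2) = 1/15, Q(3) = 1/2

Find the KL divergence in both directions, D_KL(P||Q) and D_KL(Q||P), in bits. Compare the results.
D_KL(P||Q) = 0.2667 bits, D_KL(Q||P) = 0.2875 bits. D_KL(Q||P) is larger than D_KL(P||Q) by 0.0208 bits; the two directions differ.

D_KL(P||Q) = Σ P(x) log₂(P(x)/Q(x))

Computing term by term:
  P(1)·log₂(P(1)/Q(1)) = (11/15)·log₂((11/15)/(13/30)) = 0.55659
  P(2)·log₂(P(2)/Q(2)) = (1/30)·log₂((1/30)/(1/15)) = -0.03333
  P(3)·log₂(P(3)/Q(3)) = (7/30)·log₂((7/30)/(1/2)) = -0.25656

D_KL(P||Q) = 0.55659 - 0.03333 - 0.25656 = 0.26670 ≈ 0.2667 bits

D_KL(Q||P) = Σ Q(x) log₂(Q(x)/P(x))

Computing term by term:
  Q(1)·log₂(Q(1)/P(1)) = (13/30)·log₂((13/30)/(11/15)) = -0.32890
  Q(2)·log₂(Q(2)/P(2)) = (1/15)·log₂((1/15)/(1/30)) = 0.06667
  Q(3)·log₂(Q(3)/P(3)) = (1/2)·log₂((1/2)/(7/30)) = 0.54977

D_KL(Q||P) = -0.32890 + 0.06667 + 0.54977 = 0.28754 ≈ 0.2875 bits

These are NOT equal (difference: 0.0208 bits). KL divergence is asymmetric: D_KL(P||Q) ≠ D_KL(Q||P) in general.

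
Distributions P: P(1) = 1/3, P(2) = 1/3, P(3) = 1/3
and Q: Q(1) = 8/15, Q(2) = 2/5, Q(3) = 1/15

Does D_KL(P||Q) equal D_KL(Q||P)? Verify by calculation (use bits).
D_KL(P||Q) = 0.4603 bits, D_KL(Q||P) = 0.3121 bits. No — D_KL(P||Q) ≠ D_KL(Q||P) for this pair.

D_KL(P||Q) = Σ P(x) log₂(P(x)/Q(x))

Computing term by term:
  P(1)·log₂(P(1)/Q(1)) = (1/3)·log₂((1/3)/(8/15)) = -0.22602
  P(2)·log₂(P(2)/Q(2)) = (1/3)·log₂((1/3)/(2/5)) = -0.08768
  P(3)·log₂(P(3)/Q(3)) = (1/3)·log₂((1/3)/(1/15)) = 0.77398

D_KL(P||Q) = -0.22602 - 0.08768 + 0.77398 = 0.46028 ≈ 0.4603 bits

D_KL(Q||P) = Σ Q(x) log₂(Q(x)/P(x))

Computing term by term:
  Q(1)·log₂(Q(1)/P(1)) = (8/15)·log₂((8/15)/(1/3)) = 0.36164
  Q(2)·log₂(Q(2)/P(2)) = (2/5)·log₂((2/5)/(1/3)) = 0.10521
  Q(3)·log₂(Q(3)/P(3)) = (1/15)·log₂((1/15)/(1/3)) = -0.15480

D_KL(Q||P) = 0.36164 + 0.10521 - 0.15480 = 0.31205 ≈ 0.3121 bits

These are NOT equal (difference: 0.1482 bits). KL divergence is asymmetric: D_KL(P||Q) ≠ D_KL(Q||P) in general.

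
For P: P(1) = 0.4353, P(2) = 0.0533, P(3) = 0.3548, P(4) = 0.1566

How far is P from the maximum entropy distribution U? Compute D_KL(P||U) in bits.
0.3030 bits

U(i) = 1/4 for all i

D_KL(P||U) = Σ P(x) log₂(P(x) / (1/4))
           = Σ P(x) log₂(P(x)) + log₂(4)
           = log₂(4) - H(P)

H(P) = -Σ P(x) log₂(P(x)):
  -P(1)·log₂(P(1)) = -(0.4353)·log₂(0.4353) = 0.52232
  -P(2)·log₂(P(2)) = -(0.0533)·log₂(0.0533) = 0.22544
  -P(3)·log₂(P(3)) = -(0.3548)·log₂(0.3548) = 0.53040
  -P(4)·log₂(P(4)) = -(0.1566)·log₂(0.1566) = 0.41888
H(P) = 0.52232 + 0.22544 + 0.53040 + 0.41888 = 1.69704 bits

log₂(4) = 2.00000 bits

D_KL(P||U) = 2.00000 - 1.69704 = 0.30296 ≈ 0.3030 bits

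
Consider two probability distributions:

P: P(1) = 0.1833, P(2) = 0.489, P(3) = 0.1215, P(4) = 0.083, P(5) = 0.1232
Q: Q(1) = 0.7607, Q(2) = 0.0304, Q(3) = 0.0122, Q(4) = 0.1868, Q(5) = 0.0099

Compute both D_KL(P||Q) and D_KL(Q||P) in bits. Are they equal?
D_KL(P||Q) = 2.3373 bits, D_KL(Q||P) = 1.5821 bits. No, they are not equal.

D_KL(P||Q) = Σ P(x) log₂(P(x)/Q(x))

Computing term by term:
  P(1)·log₂(P(1)/Q(1)) = 0.1833·log₂(0.1833/0.7607) = -0.37634
  P(2)·log₂(P(2)/Q(2)) = 0.489·log₂(0.489/0.0304) = 1.95976
  P(3)·log₂(P(3)/Q(3)) = 0.1215·log₂(0.1215/0.0122) = 0.40289
  P(4)·log₂(P(4)/Q(4)) = 0.083·log₂(0.083/0.1868) = -0.09714
  P(5)·log₂(P(5)/Q(5)) = 0.1232·log₂(0.1232/0.0099) = 0.44813

D_KL(P||Q) = -0.37634 + 1.95976 + 0.40289 - 0.09714 + 0.44813 = 2.33730 ≈ 2.3373 bits

D_KL(Q||P) = Σ Q(x) log₂(Q(x)/P(x))

Computing term by term:
  Q(1)·log₂(Q(1)/P(1)) = 0.7607·log₂(0.7607/0.1833) = 1.56181
  Q(2)·log₂(Q(2)/P(2)) = 0.0304·log₂(0.0304/0.489) = -0.12183
  Q(3)·log₂(Q(3)/P(3)) = 0.0122·log₂(0.0122/0.1215) = -0.04046
  Q(4)·log₂(Q(4)/P(4)) = 0.1868·log₂(0.1868/0.083) = 0.21861
  Q(5)·log₂(Q(5)/P(5)) = 0.0099·log₂(0.0099/0.1232) = -0.03601

D_KL(Q||P) = 1.56181 - 0.12183 - 0.04046 + 0.21861 - 0.03601 = 1.58212 ≈ 1.5821 bits

These are NOT equal (difference: 0.7552 bits). KL divergence is asymmetric: D_KL(P||Q) ≠ D_KL(Q||P) in general.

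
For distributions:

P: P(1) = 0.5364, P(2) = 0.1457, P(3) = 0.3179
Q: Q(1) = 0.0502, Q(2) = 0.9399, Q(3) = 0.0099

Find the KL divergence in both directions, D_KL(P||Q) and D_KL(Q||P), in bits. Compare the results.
D_KL(P||Q) = 3.0324 bits, D_KL(Q||P) = 2.3068 bits. D_KL(P||Q) is larger than D_KL(Q||P) by 0.7256 bits; the two directions differ.

D_KL(P||Q) = Σ P(x) log₂(P(x)/Q(x))

Computing term by term:
  P(1)·log₂(P(1)/Q(1)) = 0.5364·log₂(0.5364/0.0502) = 1.83317
  P(2)·log₂(P(2)/Q(2)) = 0.1457·log₂(0.1457/0.9399) = -0.39186
  P(3)·log₂(P(3)/Q(3)) = 0.3179·log₂(0.3179/0.0099) = 1.59109

D_KL(P||Q) = 1.83317 - 0.39186 + 1.59109 = 3.03240 ≈ 3.0324 bits

D_KL(Q||P) = Σ Q(x) log₂(Q(x)/P(x))

Computing term by term:
  Q(1)·log₂(Q(1)/P(1)) = 0.0502·log₂(0.0502/0.5364) = -0.17156
  Q(2)·log₂(Q(2)/P(2)) = 0.9399·log₂(0.9399/0.1457) = 2.52787
  Q(3)·log₂(Q(3)/P(3)) = 0.0099·log₂(0.0099/0.3179) = -0.04955

D_KL(Q||P) = -0.17156 + 2.52787 - 0.04955 = 2.30676 ≈ 2.3068 bits

These are NOT equal (difference: 0.7256 bits). KL divergence is asymmetric: D_KL(P||Q) ≠ D_KL(Q||P) in general.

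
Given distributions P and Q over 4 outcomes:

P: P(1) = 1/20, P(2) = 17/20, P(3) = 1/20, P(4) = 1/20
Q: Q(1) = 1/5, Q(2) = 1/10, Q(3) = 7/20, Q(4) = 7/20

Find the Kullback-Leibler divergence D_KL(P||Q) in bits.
2.2436 bits

D_KL(P||Q) = Σ P(x) log₂(P(x)/Q(x))

Computing term by term:
  P(1)·log₂(P(1)/Q(1)) = (1/20)·log₂((1/20)/(1/5)) = -0.10000
  P(2)·log₂(P(2)/Q(2)) = (17/20)·log₂((17/20)/(1/10)) = 2.62434
  P(3)·log₂(P(3)/Q(3)) = (1/20)·log₂((1/20)/(7/20)) = -0.14037
  P(4)·log₂(P(4)/Q(4)) = (1/20)·log₂((1/20)/(7/20)) = -0.14037

D_KL(P||Q) = -0.10000 + 2.62434 - 0.14037 - 0.14037 = 2.24360 ≈ 2.2436 bits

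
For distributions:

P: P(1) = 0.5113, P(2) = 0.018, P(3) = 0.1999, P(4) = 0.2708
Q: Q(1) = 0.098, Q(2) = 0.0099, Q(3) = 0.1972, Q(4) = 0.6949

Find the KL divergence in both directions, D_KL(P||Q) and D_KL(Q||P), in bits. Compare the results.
D_KL(P||Q) = 0.8699 bits, D_KL(Q||P) = 0.6988 bits. D_KL(P||Q) is larger than D_KL(Q||P) by 0.1711 bits; the two directions differ.

D_KL(P||Q) = Σ P(x) log₂(P(x)/Q(x))

Computing term by term:
  P(1)·log₂(P(1)/Q(1)) = 0.5113·log₂(0.5113/0.098) = 1.21859
  P(2)·log₂(P(2)/Q(2)) = 0.018·log₂(0.018/0.0099) = 0.01552
  P(3)·log₂(P(3)/Q(3)) = 0.1999·log₂(0.1999/0.1972) = 0.00392
  P(4)·log₂(P(4)/Q(4)) = 0.2708·log₂(0.2708/0.6949) = -0.36817

D_KL(P||Q) = 1.21859 + 0.01552 + 0.00392 - 0.36817 = 0.86986 ≈ 0.8699 bits

D_KL(Q||P) = Σ Q(x) log₂(Q(x)/P(x))

Computing term by term:
  Q(1)·log₂(Q(1)/P(1)) = 0.098·log₂(0.098/0.5113) = -0.23357
  Q(2)·log₂(Q(2)/P(2)) = 0.0099·log₂(0.0099/0.018) = -0.00854
  Q(3)·log₂(Q(3)/P(3)) = 0.1972·log₂(0.1972/0.1999) = -0.00387
  Q(4)·log₂(Q(4)/P(4)) = 0.6949·log₂(0.6949/0.2708) = 0.94477

D_KL(Q||P) = -0.23357 - 0.00854 - 0.00387 + 0.94477 = 0.69879 ≈ 0.6988 bits

These are NOT equal (difference: 0.1711 bits). KL divergence is asymmetric: D_KL(P||Q) ≠ D_KL(Q||P) in general.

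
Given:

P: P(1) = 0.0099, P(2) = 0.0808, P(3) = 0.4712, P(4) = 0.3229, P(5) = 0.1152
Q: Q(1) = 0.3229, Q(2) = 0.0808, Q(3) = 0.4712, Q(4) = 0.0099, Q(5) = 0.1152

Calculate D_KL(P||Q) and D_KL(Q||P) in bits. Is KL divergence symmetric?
D_KL(P||Q) = 1.5736 bits, D_KL(Q||P) = 1.5736 bits. The two values coincide for this particular pair, but no — KL divergence is not symmetric in general.

D_KL(P||Q) = Σ P(x) log₂(P(x)/Q(x))

Computing term by term:
  P(1)·log₂(P(1)/Q(1)) = 0.0099·log₂(0.0099/0.3229) = -0.04977
  P(2)·log₂(P(2)/Q(2)) = 0.0808·log₂(0.0808/0.0808) = 0.00000
  P(3)·log₂(P(3)/Q(3)) = 0.4712·log₂(0.4712/0.4712) = 0.00000
  P(4)·log₂(P(4)/Q(4)) = 0.3229·log₂(0.3229/0.0099) = 1.62338
  P(5)·log₂(P(5)/Q(5)) = 0.1152·log₂(0.1152/0.1152) = 0.00000

D_KL(P||Q) = -0.04977 + 0.00000 + 0.00000 + 1.62338 + 0.00000 = 1.57361 ≈ 1.5736 bits

D_KL(Q||P) = Σ Q(x) log₂(Q(x)/P(x))

Computing term by term:
  Q(1)·log₂(Q(1)/P(1)) = 0.3229·log₂(0.3229/0.0099) = 1.62338
  Q(2)·log₂(Q(2)/P(2)) = 0.0808·log₂(0.0808/0.0808) = 0.00000
  Q(3)·log₂(Q(3)/P(3)) = 0.4712·log₂(0.4712/0.4712) = 0.00000
  Q(4)·log₂(Q(4)/P(4)) = 0.0099·log₂(0.0099/0.3229) = -0.04977
  Q(5)·log₂(Q(5)/P(5)) = 0.1152·log₂(0.1152/0.1152) = 0.00000

D_KL(Q||P) = 1.62338 + 0.00000 + 0.00000 - 0.04977 + 0.00000 = 1.57361 ≈ 1.5736 bits

These ARE equal here. Q is P with outcomes relabeled (Q(1) = P(4), Q(4) = P(1)) by a relabeling that is its own inverse, so the two sums contain exactly the same terms in a different order. This is a special case — KL divergence is not symmetric in general: D_KL(P||Q) ≠ D_KL(Q||P) for most P, Q.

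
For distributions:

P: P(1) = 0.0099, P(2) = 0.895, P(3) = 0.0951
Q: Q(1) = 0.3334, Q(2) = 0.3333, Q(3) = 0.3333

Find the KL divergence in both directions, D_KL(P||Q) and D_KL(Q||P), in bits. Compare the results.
D_KL(P||Q) = 1.0531 bits, D_KL(Q||P) = 1.8196 bits. D_KL(Q||P) is larger than D_KL(P||Q) by 0.7665 bits; the two directions differ.

D_KL(P||Q) = Σ P(x) log₂(P(x)/Q(x))

Computing term by term:
  P(1)·log₂(P(1)/Q(1)) = 0.0099·log₂(0.0099/0.3334) = -0.05023
  P(2)·log₂(P(2)/Q(2)) = 0.895·log₂(0.895/0.3333) = 1.27543
  P(3)·log₂(P(3)/Q(3)) = 0.0951·log₂(0.0951/0.3333) = -0.17206

D_KL(P||Q) = -0.05023 + 1.27543 - 0.17206 = 1.05314 ≈ 1.0531 bits

D_KL(Q||P) = Σ Q(x) log₂(Q(x)/P(x))

Computing term by term:
  Q(1)·log₂(Q(1)/P(1)) = 0.3334·log₂(0.3334/0.0099) = 1.69157
  Q(2)·log₂(Q(2)/P(2)) = 0.3333·log₂(0.3333/0.895) = -0.47497
  Q(3)·log₂(Q(3)/P(3)) = 0.3333·log₂(0.3333/0.0951) = 0.60304

D_KL(Q||P) = 1.69157 - 0.47497 + 0.60304 = 1.81964 ≈ 1.8196 bits

These are NOT equal (difference: 0.7665 bits). KL divergence is asymmetric: D_KL(P||Q) ≠ D_KL(Q||P) in general.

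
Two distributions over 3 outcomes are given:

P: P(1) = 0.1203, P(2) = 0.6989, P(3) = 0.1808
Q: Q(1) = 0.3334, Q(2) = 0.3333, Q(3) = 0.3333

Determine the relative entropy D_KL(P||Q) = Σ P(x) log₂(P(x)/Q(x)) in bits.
0.4102 bits

D_KL(P||Q) = Σ P(x) log₂(P(x)/Q(x))

Computing term by term:
  P(1)·log₂(P(1)/Q(1)) = 0.1203·log₂(0.1203/0.3334) = -0.17692
  P(2)·log₂(P(2)/Q(2)) = 0.6989·log₂(0.6989/0.3333) = 0.74661
  P(3)·log₂(P(3)/Q(3)) = 0.1808·log₂(0.1808/0.3333) = -0.15954

D_KL(P||Q) = -0.17692 + 0.74661 - 0.15954 = 0.41015 ≈ 0.4102 bits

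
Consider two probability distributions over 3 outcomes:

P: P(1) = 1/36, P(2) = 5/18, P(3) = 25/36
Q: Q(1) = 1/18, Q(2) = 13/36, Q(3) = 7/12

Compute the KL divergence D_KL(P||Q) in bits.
0.0418 bits

D_KL(P||Q) = Σ P(x) log₂(P(x)/Q(x))

Computing term by term:
  P(1)·log₂(P(1)/Q(1)) = (1/36)·log₂((1/36)/(1/18)) = -0.02778
  P(2)·log₂(P(2)/Q(2)) = (5/18)·log₂((5/18)/(13/36)) = -0.10514
  P(3)·log₂(P(3)/Q(3)) = (25/36)·log₂((25/36)/(7/12)) = 0.17468

D_KL(P||Q) = -0.02778 - 0.10514 + 0.17468 = 0.04176 ≈ 0.0418 bits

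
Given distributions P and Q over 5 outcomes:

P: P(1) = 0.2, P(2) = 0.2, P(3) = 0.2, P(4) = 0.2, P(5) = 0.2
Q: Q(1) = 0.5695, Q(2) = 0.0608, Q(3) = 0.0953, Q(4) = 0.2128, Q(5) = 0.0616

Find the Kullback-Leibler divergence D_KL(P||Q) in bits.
0.5774 bits

D_KL(P||Q) = Σ P(x) log₂(P(x)/Q(x))

Computing term by term:
  P(1)·log₂(P(1)/Q(1)) = 0.2·log₂(0.2/0.5695) = -0.30194
  P(2)·log₂(P(2)/Q(2)) = 0.2·log₂(0.2/0.0608) = 0.34357
  P(3)·log₂(P(3)/Q(3)) = 0.2·log₂(0.2/0.0953) = 0.21389
  P(4)·log₂(P(4)/Q(4)) = 0.2·log₂(0.2/0.2128) = -0.01790
  P(5)·log₂(P(5)/Q(5)) = 0.2·log₂(0.2/0.0616) = 0.33980

D_KL(P||Q) = -0.30194 + 0.34357 + 0.21389 - 0.01790 + 0.33980 = 0.57742 ≈ 0.5774 bits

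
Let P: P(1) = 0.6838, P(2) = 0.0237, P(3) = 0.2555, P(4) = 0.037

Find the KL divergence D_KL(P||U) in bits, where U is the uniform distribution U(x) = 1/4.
0.8181 bits

U(i) = 1/4 for all i

D_KL(P||U) = Σ P(x) log₂(P(x) / (1/4))
           = Σ P(x) log₂(P(x)) + log₂(4)
           = log₂(4) - H(P)

H(P) = -Σ P(x) log₂(P(x)):
  -P(1)·log₂(P(1)) = -(0.6838)·log₂(0.6838) = 0.37496
  -P(2)·log₂(P(2)) = -(0.0237)·log₂(0.0237) = 0.12796
  -P(3)·log₂(P(3)) = -(0.2555)·log₂(0.2555) = 0.50298
  -P(4)·log₂(P(4)) = -(0.037)·log₂(0.037) = 0.17598
H(P) = 0.37496 + 0.12796 + 0.50298 + 0.17598 = 1.18188 bits

log₂(4) = 2.00000 bits

D_KL(P||U) = 2.00000 - 1.18188 = 0.81812 ≈ 0.8181 bits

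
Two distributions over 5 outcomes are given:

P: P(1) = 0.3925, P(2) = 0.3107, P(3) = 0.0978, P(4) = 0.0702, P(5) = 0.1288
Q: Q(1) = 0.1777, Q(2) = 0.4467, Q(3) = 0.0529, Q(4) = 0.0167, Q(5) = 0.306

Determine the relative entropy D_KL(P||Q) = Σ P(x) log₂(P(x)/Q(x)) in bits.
0.3573 bits

D_KL(P||Q) = Σ P(x) log₂(P(x)/Q(x))

Computing term by term:
  P(1)·log₂(P(1)/Q(1)) = 0.3925·log₂(0.3925/0.1777) = 0.44873
  P(2)·log₂(P(2)/Q(2)) = 0.3107·log₂(0.3107/0.4467) = -0.16274
  P(3)·log₂(P(3)/Q(3)) = 0.0978·log₂(0.0978/0.0529) = 0.08671
  P(4)·log₂(P(4)/Q(4)) = 0.0702·log₂(0.0702/0.0167) = 0.14543
  P(5)·log₂(P(5)/Q(5)) = 0.1288·log₂(0.1288/0.306) = -0.16079

D_KL(P||Q) = 0.44873 - 0.16274 + 0.08671 + 0.14543 - 0.16079 = 0.35734 ≈ 0.3573 bits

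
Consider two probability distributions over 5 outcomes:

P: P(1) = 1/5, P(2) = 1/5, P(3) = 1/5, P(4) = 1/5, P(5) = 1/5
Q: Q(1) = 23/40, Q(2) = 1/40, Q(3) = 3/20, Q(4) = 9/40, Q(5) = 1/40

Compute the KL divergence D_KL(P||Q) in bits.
0.9443 bits

D_KL(P||Q) = Σ P(x) log₂(P(x)/Q(x))

Computing term by term:
  P(1)·log₂(P(1)/Q(1)) = (1/5)·log₂((1/5)/(23/40)) = -0.30471
  P(2)·log₂(P(2)/Q(2)) = (1/5)·log₂((1/5)/(1/40)) = 0.60000
  P(3)·log₂(P(3)/Q(3)) = (1/5)·log₂((1/5)/(3/20)) = 0.08301
  P(4)·log₂(P(4)/Q(4)) = (1/5)·log₂((1/5)/(9/40)) = -0.03399
  P(5)·log₂(P(5)/Q(5)) = (1/5)·log₂((1/5)/(1/40)) = 0.60000

D_KL(P||Q) = -0.30471 + 0.60000 + 0.08301 - 0.03399 + 0.60000 = 0.94431 ≈ 0.9443 bits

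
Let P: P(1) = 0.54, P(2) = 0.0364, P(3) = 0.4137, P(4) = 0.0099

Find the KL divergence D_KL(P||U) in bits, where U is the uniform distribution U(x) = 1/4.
0.7533 bits

U(i) = 1/4 for all i

D_KL(P||U) = Σ P(x) log₂(P(x) / (1/4))
           = Σ P(x) log₂(P(x)) + log₂(4)
           = log₂(4) - H(P)

H(P) = -Σ P(x) log₂(P(x)):
  -P(1)·log₂(P(1)) = -(0.54)·log₂(0.54) = 0.48004
  -P(2)·log₂(P(2)) = -(0.0364)·log₂(0.0364) = 0.17399
  -P(3)·log₂(P(3)) = -(0.4137)·log₂(0.4137) = 0.52678
  -P(4)·log₂(P(4)) = -(0.0099)·log₂(0.0099) = 0.06592
H(P) = 0.48004 + 0.17399 + 0.52678 + 0.06592 = 1.24673 bits

log₂(4) = 2.00000 bits

D_KL(P||U) = 2.00000 - 1.24673 = 0.75327 ≈ 0.7533 bits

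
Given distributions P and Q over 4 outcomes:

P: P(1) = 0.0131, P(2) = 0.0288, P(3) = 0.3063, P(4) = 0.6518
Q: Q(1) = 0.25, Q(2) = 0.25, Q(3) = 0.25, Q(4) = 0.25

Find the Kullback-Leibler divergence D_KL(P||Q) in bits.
0.8453 bits

D_KL(P||Q) = Σ P(x) log₂(P(x)/Q(x))

Computing term by term:
  P(1)·log₂(P(1)/Q(1)) = 0.0131·log₂(0.0131/0.25) = -0.05573
  P(2)·log₂(P(2)/Q(2)) = 0.0288·log₂(0.0288/0.25) = -0.08979
  P(3)·log₂(P(3)/Q(3)) = 0.3063·log₂(0.3063/0.25) = 0.08975
  P(4)·log₂(P(4)/Q(4)) = 0.6518·log₂(0.6518/0.25) = 0.90111

D_KL(P||Q) = -0.05573 - 0.08979 + 0.08975 + 0.90111 = 0.84534 ≈ 0.8453 bits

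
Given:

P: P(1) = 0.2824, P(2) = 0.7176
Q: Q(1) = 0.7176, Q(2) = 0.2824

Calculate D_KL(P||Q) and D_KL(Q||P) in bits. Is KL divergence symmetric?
D_KL(P||Q) = 0.5855 bits, D_KL(Q||P) = 0.5855 bits. The two values coincide for this particular pair, but no — KL divergence is not symmetric in general.

D_KL(P||Q) = Σ P(x) log₂(P(x)/Q(x))

Computing term by term:
  P(1)·log₂(P(1)/Q(1)) = 0.2824·log₂(0.2824/0.7176) = -0.37995
  P(2)·log₂(P(2)/Q(2)) = 0.7176·log₂(0.7176/0.2824) = 0.96549

D_KL(P||Q) = -0.37995 + 0.96549 = 0.58554 ≈ 0.5855 bits

D_KL(Q||P) = Σ Q(x) log₂(Q(x)/P(x))

Computing term by term:
  Q(1)·log₂(Q(1)/P(1)) = 0.7176·log₂(0.7176/0.2824) = 0.96549
  Q(2)·log₂(Q(2)/P(2)) = 0.2824·log₂(0.2824/0.7176) = -0.37995

D_KL(Q||P) = 0.96549 - 0.37995 = 0.58554 ≈ 0.5855 bits

These ARE equal here. Q is P with outcomes relabeled (Q(1) = P(2), Q(2) = P(1)) by a relabeling that is its own inverse, so the two sums contain exactly the same terms in a different order. This is a special case — KL divergence is not symmetric in general: D_KL(P||Q) ≠ D_KL(Q||P) for most P, Q.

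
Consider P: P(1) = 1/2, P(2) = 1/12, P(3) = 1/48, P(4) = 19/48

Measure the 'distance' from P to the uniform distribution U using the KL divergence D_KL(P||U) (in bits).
0.5557 bits

U(i) = 1/4 for all i

D_KL(P||U) = Σ P(x) log₂(P(x) / (1/4))
           = Σ P(x) log₂(P(x)) + log₂(4)
           = log₂(4) - H(P)

H(P) = -Σ P(x) log₂(P(x)):
  -P(1)·log₂(P(1)) = -(1/2)·log₂(1/2) = 0.50000
  -P(2)·log₂(P(2)) = -(1/12)·log₂(1/12) = 0.29875
  -P(3)·log₂(P(3)) = -(1/48)·log₂(1/48) = 0.11635
  -P(4)·log₂(P(4)) = -(19/48)·log₂(19/48) = 0.52924
H(P) = 0.50000 + 0.29875 + 0.11635 + 0.52924 = 1.44434 bits

log₂(4) = 2.00000 bits

D_KL(P||U) = 2.00000 - 1.44434 = 0.55566 ≈ 0.5557 bits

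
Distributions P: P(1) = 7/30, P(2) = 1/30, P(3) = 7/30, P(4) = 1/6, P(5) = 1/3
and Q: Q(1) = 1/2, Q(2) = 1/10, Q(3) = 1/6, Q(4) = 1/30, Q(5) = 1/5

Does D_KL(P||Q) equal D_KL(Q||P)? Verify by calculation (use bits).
D_KL(P||Q) = 0.4365 bits, D_KL(Q||P) = 0.4026 bits. No — D_KL(P||Q) ≠ D_KL(Q||P) for this pair.

D_KL(P||Q) = Σ P(x) log₂(P(x)/Q(x))

Computing term by term:
  P(1)·log₂(P(1)/Q(1)) = (7/30)·log₂((7/30)/(1/2)) = -0.25656
  P(2)·log₂(P(2)/Q(2)) = (1/30)·log₂((1/30)/(1/10)) = -0.05283
  P(3)·log₂(P(3)/Q(3)) = (7/30)·log₂((7/30)/(1/6)) = 0.11327
  P(4)·log₂(P(4)/Q(4)) = (1/6)·log₂((1/6)/(1/30)) = 0.38699
  P(5)·log₂(P(5)/Q(5)) = (1/3)·log₂((1/3)/(1/5)) = 0.24566

D_KL(P||Q) = -0.25656 - 0.05283 + 0.11327 + 0.38699 + 0.24566 = 0.43653 ≈ 0.4365 bits

D_KL(Q||P) = Σ Q(x) log₂(Q(x)/P(x))

Computing term by term:
  Q(1)·log₂(Q(1)/P(1)) = (1/2)·log₂((1/2)/(7/30)) = 0.54977
  Q(2)·log₂(Q(2)/P(2)) = (1/10)·log₂((1/10)/(1/30)) = 0.15850
  Q(3)·log₂(Q(3)/P(3)) = (1/6)·log₂((1/6)/(7/30)) = -0.08090
  Q(4)·log₂(Q(4)/P(4)) = (1/30)·log₂((1/30)/(1/6)) = -0.07740
  Q(5)·log₂(Q(5)/P(5)) = (1/5)·log₂((1/5)/(1/3)) = -0.14739

D_KL(Q||P) = 0.54977 + 0.15850 - 0.08090 - 0.07740 - 0.14739 = 0.40258 ≈ 0.4026 bits

These are NOT equal (difference: 0.0339 bits). KL divergence is asymmetric: D_KL(P||Q) ≠ D_KL(Q||P) in general.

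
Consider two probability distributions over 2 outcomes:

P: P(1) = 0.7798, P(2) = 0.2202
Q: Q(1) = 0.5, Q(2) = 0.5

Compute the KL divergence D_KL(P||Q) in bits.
0.2395 bits

D_KL(P||Q) = Σ P(x) log₂(P(x)/Q(x))

Computing term by term:
  P(1)·log₂(P(1)/Q(1)) = 0.7798·log₂(0.7798/0.5) = 0.49999
  P(2)·log₂(P(2)/Q(2)) = 0.2202·log₂(0.2202/0.5) = -0.26052

D_KL(P||Q) = 0.49999 - 0.26052 = 0.23947 ≈ 0.2395 bits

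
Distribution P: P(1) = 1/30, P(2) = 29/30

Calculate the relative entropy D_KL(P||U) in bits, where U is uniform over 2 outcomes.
0.7892 bits

U(i) = 1/2 for all i

D_KL(P||U) = Σ P(x) log₂(P(x) / (1/2))
           = Σ P(x) log₂(P(x)) + log₂(2)
           = log₂(2) - H(P)

H(P) = -Σ P(x) log₂(P(x)):
  -P(1)·log₂(P(1)) = -(1/30)·log₂(1/30) = 0.16356
  -P(2)·log₂(P(2)) = -(29/30)·log₂(29/30) = 0.04728
H(P) = 0.16356 + 0.04728 = 0.21084 bits

log₂(2) = 1.00000 bits

D_KL(P||U) = 1.00000 - 0.21084 = 0.78916 ≈ 0.7892 bits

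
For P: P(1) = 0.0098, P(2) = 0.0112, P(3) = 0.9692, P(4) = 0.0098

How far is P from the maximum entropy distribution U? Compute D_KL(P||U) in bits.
1.7529 bits

U(i) = 1/4 for all i

D_KL(P||U) = Σ P(x) log₂(P(x) / (1/4))
           = Σ P(x) log₂(P(x)) + log₂(4)
           = log₂(4) - H(P)

H(P) = -Σ P(x) log₂(P(x)):
  -P(1)·log₂(P(1)) = -(0.0098)·log₂(0.0098) = 0.06540
  -P(2)·log₂(P(2)) = -(0.0112)·log₂(0.0112) = 0.07258
  -P(3)·log₂(P(3)) = -(0.9692)·log₂(0.9692) = 0.04374
  -P(4)·log₂(P(4)) = -(0.0098)·log₂(0.0098) = 0.06540
H(P) = 0.06540 + 0.07258 + 0.04374 + 0.06540 = 0.24712 bits

log₂(4) = 2.00000 bits

D_KL(P||U) = 2.00000 - 0.24712 = 1.75288 ≈ 1.7529 bits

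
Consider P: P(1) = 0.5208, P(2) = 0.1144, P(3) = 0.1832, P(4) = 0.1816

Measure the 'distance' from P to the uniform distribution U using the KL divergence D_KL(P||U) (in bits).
0.2565 bits

U(i) = 1/4 for all i

D_KL(P||U) = Σ P(x) log₂(P(x) / (1/4))
           = Σ P(x) log₂(P(x)) + log₂(4)
           = log₂(4) - H(P)

H(P) = -Σ P(x) log₂(P(x)):
  -P(1)·log₂(P(1)) = -(0.5208)·log₂(0.5208) = 0.49018
  -P(2)·log₂(P(2)) = -(0.1144)·log₂(0.1144) = 0.35783
  -P(3)·log₂(P(3)) = -(0.1832)·log₂(0.1832) = 0.44857
  -P(4)·log₂(P(4)) = -(0.1816)·log₂(0.1816) = 0.44695
H(P) = 0.49018 + 0.35783 + 0.44857 + 0.44695 = 1.74353 bits

log₂(4) = 2.00000 bits

D_KL(P||U) = 2.00000 - 1.74353 = 0.25647 ≈ 0.2565 bits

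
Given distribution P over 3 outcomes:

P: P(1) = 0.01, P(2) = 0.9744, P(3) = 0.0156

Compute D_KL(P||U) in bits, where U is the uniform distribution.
1.3884 bits

U(i) = 1/3 for all i

D_KL(P||U) = Σ P(x) log₂(P(x) / (1/3))
           = Σ P(x) log₂(P(x)) + log₂(3)
           = log₂(3) - H(P)

H(P) = -Σ P(x) log₂(P(x)):
  -P(1)·log₂(P(1)) = -(0.01)·log₂(0.01) = 0.06644
  -P(2)·log₂(P(2)) = -(0.9744)·log₂(0.9744) = 0.03646
  -P(3)·log₂(P(3)) = -(0.0156)·log₂(0.0156) = 0.09364
H(P) = 0.06644 + 0.03646 + 0.09364 = 0.19654 bits

log₂(3) = 1.58496 bits

D_KL(P||U) = 1.58496 - 0.19654 = 1.38842 ≈ 1.3884 bits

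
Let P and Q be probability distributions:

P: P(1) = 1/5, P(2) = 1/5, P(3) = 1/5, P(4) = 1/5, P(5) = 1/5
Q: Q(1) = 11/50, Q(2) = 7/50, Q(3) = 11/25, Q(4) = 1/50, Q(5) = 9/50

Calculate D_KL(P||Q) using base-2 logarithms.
0.5427 bits

D_KL(P||Q) = Σ P(x) log₂(P(x)/Q(x))

Computing term by term:
  P(1)·log₂(P(1)/Q(1)) = (1/5)·log₂((1/5)/(11/50)) = -0.02750
  P(2)·log₂(P(2)/Q(2)) = (1/5)·log₂((1/5)/(7/50)) = 0.10291
  P(3)·log₂(P(3)/Q(3)) = (1/5)·log₂((1/5)/(11/25)) = -0.22750
  P(4)·log₂(P(4)/Q(4)) = (1/5)·log₂((1/5)/(1/50)) = 0.66439
  P(5)·log₂(P(5)/Q(5)) = (1/5)·log₂((1/5)/(9/50)) = 0.03040

D_KL(P||Q) = -0.02750 + 0.10291 - 0.22750 + 0.66439 + 0.03040 = 0.54270 ≈ 0.5427 bits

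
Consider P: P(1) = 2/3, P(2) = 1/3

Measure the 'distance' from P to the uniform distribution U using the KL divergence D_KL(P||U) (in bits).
0.0817 bits

U(i) = 1/2 for all i

D_KL(P||U) = Σ P(x) log₂(P(x) / (1/2))
           = Σ P(x) log₂(P(x)) + log₂(2)
           = log₂(2) - H(P)

H(P) = -Σ P(x) log₂(P(x)):
  -P(1)·log₂(P(1)) = -(2/3)·log₂(2/3) = 0.38998
  -P(2)·log₂(P(2)) = -(1/3)·log₂(1/3) = 0.52832
H(P) = 0.38998 + 0.52832 = 0.91830 bits

log₂(2) = 1.00000 bits

D_KL(P||U) = 1.00000 - 0.91830 = 0.08170 ≈ 0.0817 bits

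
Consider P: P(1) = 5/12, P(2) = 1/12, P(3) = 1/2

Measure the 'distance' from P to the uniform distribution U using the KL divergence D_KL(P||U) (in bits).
0.2600 bits

U(i) = 1/3 for all i

D_KL(P||U) = Σ P(x) log₂(P(x) / (1/3))
           = Σ P(x) log₂(P(x)) + log₂(3)
           = log₂(3) - H(P)

H(P) = -Σ P(x) log₂(P(x)):
  -P(1)·log₂(P(1)) = -(5/12)·log₂(5/12) = 0.52626
  -P(2)·log₂(P(2)) = -(1/12)·log₂(1/12) = 0.29875
  -P(3)·log₂(P(3)) = -(1/2)·log₂(1/2) = 0.50000
H(P) = 0.52626 + 0.29875 + 0.50000 = 1.32501 bits

log₂(3) = 1.58496 bits

D_KL(P||U) = 1.58496 - 1.32501 = 0.25995 ≈ 0.2600 bits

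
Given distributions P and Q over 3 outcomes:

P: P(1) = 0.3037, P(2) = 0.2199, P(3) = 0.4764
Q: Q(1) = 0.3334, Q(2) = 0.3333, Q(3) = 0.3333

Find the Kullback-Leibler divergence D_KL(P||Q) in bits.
0.0727 bits

D_KL(P||Q) = Σ P(x) log₂(P(x)/Q(x))

Computing term by term:
  P(1)·log₂(P(1)/Q(1)) = 0.3037·log₂(0.3037/0.3334) = -0.04088
  P(2)·log₂(P(2)/Q(2)) = 0.2199·log₂(0.2199/0.3333) = -0.13193
  P(3)·log₂(P(3)/Q(3)) = 0.4764·log₂(0.4764/0.3333) = 0.24551

D_KL(P||Q) = -0.04088 - 0.13193 + 0.24551 = 0.07270 ≈ 0.0727 bits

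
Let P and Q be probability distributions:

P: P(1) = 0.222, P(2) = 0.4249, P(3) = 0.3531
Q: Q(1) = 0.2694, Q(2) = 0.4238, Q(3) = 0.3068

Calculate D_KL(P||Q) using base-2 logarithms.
0.0112 bits

D_KL(P||Q) = Σ P(x) log₂(P(x)/Q(x))

Computing term by term:
  P(1)·log₂(P(1)/Q(1)) = 0.222·log₂(0.222/0.2694) = -0.06198
  P(2)·log₂(P(2)/Q(2)) = 0.4249·log₂(0.4249/0.4238) = 0.00159
  P(3)·log₂(P(3)/Q(3)) = 0.3531·log₂(0.3531/0.3068) = 0.07160

D_KL(P||Q) = -0.06198 + 0.00159 + 0.07160 = 0.01121 ≈ 0.0112 bits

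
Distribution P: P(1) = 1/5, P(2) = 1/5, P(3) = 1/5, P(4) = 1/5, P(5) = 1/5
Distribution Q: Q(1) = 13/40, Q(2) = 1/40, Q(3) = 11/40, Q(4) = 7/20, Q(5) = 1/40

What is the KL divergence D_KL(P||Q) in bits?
0.8066 bits

D_KL(P||Q) = Σ P(x) log₂(P(x)/Q(x))

Computing term by term:
  P(1)·log₂(P(1)/Q(1)) = (1/5)·log₂((1/5)/(13/40)) = -0.14009
  P(2)·log₂(P(2)/Q(2)) = (1/5)·log₂((1/5)/(1/40)) = 0.60000
  P(3)·log₂(P(3)/Q(3)) = (1/5)·log₂((1/5)/(11/40)) = -0.09189
  P(4)·log₂(P(4)/Q(4)) = (1/5)·log₂((1/5)/(7/20)) = -0.16147
  P(5)·log₂(P(5)/Q(5)) = (1/5)·log₂((1/5)/(1/40)) = 0.60000

D_KL(P||Q) = -0.14009 + 0.60000 - 0.09189 - 0.16147 + 0.60000 = 0.80655 ≈ 0.8066 bits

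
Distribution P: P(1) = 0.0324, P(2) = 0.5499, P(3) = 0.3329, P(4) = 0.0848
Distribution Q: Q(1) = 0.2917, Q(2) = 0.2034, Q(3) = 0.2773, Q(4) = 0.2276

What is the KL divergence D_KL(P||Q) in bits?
0.6533 bits

D_KL(P||Q) = Σ P(x) log₂(P(x)/Q(x))

Computing term by term:
  P(1)·log₂(P(1)/Q(1)) = 0.0324·log₂(0.0324/0.2917) = -0.10272
  P(2)·log₂(P(2)/Q(2)) = 0.5499·log₂(0.5499/0.2034) = 0.78902
  P(3)·log₂(P(3)/Q(3)) = 0.3329·log₂(0.3329/0.2773) = 0.08777
  P(4)·log₂(P(4)/Q(4)) = 0.0848·log₂(0.0848/0.2276) = -0.12079

D_KL(P||Q) = -0.10272 + 0.78902 + 0.08777 - 0.12079 = 0.65328 ≈ 0.6533 bits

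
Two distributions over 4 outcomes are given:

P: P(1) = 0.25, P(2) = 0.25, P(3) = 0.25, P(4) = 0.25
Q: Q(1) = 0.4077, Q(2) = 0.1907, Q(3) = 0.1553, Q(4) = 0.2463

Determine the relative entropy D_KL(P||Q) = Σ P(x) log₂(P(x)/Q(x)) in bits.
0.0984 bits

D_KL(P||Q) = Σ P(x) log₂(P(x)/Q(x))

Computing term by term:
  P(1)·log₂(P(1)/Q(1)) = 0.25·log₂(0.25/0.4077) = -0.17639
  P(2)·log₂(P(2)/Q(2)) = 0.25·log₂(0.25/0.1907) = 0.09766
  P(3)·log₂(P(3)/Q(3)) = 0.25·log₂(0.25/0.1553) = 0.17172
  P(4)·log₂(P(4)/Q(4)) = 0.25·log₂(0.25/0.2463) = 0.00538

D_KL(P||Q) = -0.17639 + 0.09766 + 0.17172 + 0.00538 = 0.09837 ≈ 0.0984 bits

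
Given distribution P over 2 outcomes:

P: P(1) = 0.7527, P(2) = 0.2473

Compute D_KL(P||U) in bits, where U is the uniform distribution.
0.1930 bits

U(i) = 1/2 for all i

D_KL(P||U) = Σ P(x) log₂(P(x) / (1/2))
           = Σ P(x) log₂(P(x)) + log₂(2)
           = log₂(2) - H(P)

H(P) = -Σ P(x) log₂(P(x)):
  -P(1)·log₂(P(1)) = -(0.7527)·log₂(0.7527) = 0.30850
  -P(2)·log₂(P(2)) = -(0.2473)·log₂(0.2473) = 0.49847
H(P) = 0.30850 + 0.49847 = 0.80697 bits

log₂(2) = 1.00000 bits

D_KL(P||U) = 1.00000 - 0.80697 = 0.19303 ≈ 0.1930 bits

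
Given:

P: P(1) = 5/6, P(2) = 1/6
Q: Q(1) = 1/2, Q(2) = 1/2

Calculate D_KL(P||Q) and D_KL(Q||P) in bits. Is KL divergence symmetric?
D_KL(P||Q) = 0.3500 bits, D_KL(Q||P) = 0.4240 bits. No, KL divergence is not symmetric.

D_KL(P||Q) = Σ P(x) log₂(P(x)/Q(x))

Computing term by term:
  P(1)·log₂(P(1)/Q(1)) = (5/6)·log₂((5/6)/(1/2)) = 0.61414
  P(2)·log₂(P(2)/Q(2)) = (1/6)·log₂((1/6)/(1/2)) = -0.26416

D_KL(P||Q) = 0.61414 - 0.26416 = 0.34998 ≈ 0.3500 bits

D_KL(Q||P) = Σ Q(x) log₂(Q(x)/P(x))

Computing term by term:
  Q(1)·log₂(Q(1)/P(1)) = (1/2)·log₂((1/2)/(5/6)) = -0.36848
  Q(2)·log₂(Q(2)/P(2)) = (1/2)·log₂((1/2)/(1/6)) = 0.79248

D_KL(Q||P) = -0.36848 + 0.79248 = 0.42400 ≈ 0.4240 bits

These are NOT equal (difference: 0.0740 bits). KL divergence is asymmetric: D_KL(P||Q) ≠ D_KL(Q||P) in general.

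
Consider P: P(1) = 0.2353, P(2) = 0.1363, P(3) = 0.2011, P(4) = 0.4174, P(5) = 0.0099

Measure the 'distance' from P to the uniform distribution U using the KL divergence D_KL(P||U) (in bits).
0.3815 bits

U(i) = 1/5 for all i

D_KL(P||U) = Σ P(x) log₂(P(x) / (1/5))
           = Σ P(x) log₂(P(x)) + log₂(5)
           = log₂(5) - H(P)

H(P) = -Σ P(x) log₂(P(x)):
  -P(1)·log₂(P(1)) = -(0.2353)·log₂(0.2353) = 0.49117
  -P(2)·log₂(P(2)) = -(0.1363)·log₂(0.1363) = 0.39188
  -P(3)·log₂(P(3)) = -(0.2011)·log₂(0.2011) = 0.46535
  -P(4)·log₂(P(4)) = -(0.4174)·log₂(0.4174) = 0.52613
  -P(5)·log₂(P(5)) = -(0.0099)·log₂(0.0099) = 0.06592
H(P) = 0.49117 + 0.39188 + 0.46535 + 0.52613 + 0.06592 = 1.94045 bits

log₂(5) = 2.32193 bits

D_KL(P||U) = 2.32193 - 1.94045 = 0.38148 ≈ 0.3815 bits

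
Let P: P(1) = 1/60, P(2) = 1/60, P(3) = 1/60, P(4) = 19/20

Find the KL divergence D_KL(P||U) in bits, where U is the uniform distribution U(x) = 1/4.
1.6344 bits

U(i) = 1/4 for all i

D_KL(P||U) = Σ P(x) log₂(P(x) / (1/4))
           = Σ P(x) log₂(P(x)) + log₂(4)
           = log₂(4) - H(P)

H(P) = -Σ P(x) log₂(P(x)):
  -P(1)·log₂(P(1)) = -(1/60)·log₂(1/60) = 0.09845
  -P(2)·log₂(P(2)) = -(1/60)·log₂(1/60) = 0.09845
  -P(3)·log₂(P(3)) = -(1/60)·log₂(1/60) = 0.09845
  -P(4)·log₂(P(4)) = -(19/20)·log₂(19/20) = 0.07030
H(P) = 0.09845 + 0.09845 + 0.09845 + 0.07030 = 0.36565 bits

log₂(4) = 2.00000 bits

D_KL(P||U) = 2.00000 - 0.36565 = 1.63435 ≈ 1.6344 bits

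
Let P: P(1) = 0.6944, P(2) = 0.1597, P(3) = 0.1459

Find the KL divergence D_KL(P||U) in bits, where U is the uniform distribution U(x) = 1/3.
0.3918 bits

U(i) = 1/3 for all i

D_KL(P||U) = Σ P(x) log₂(P(x) / (1/3))
           = Σ P(x) log₂(P(x)) + log₂(3)
           = log₂(3) - H(P)

H(P) = -Σ P(x) log₂(P(x)):
  -P(1)·log₂(P(1)) = -(0.6944)·log₂(0.6944) = 0.36537
  -P(2)·log₂(P(2)) = -(0.1597)·log₂(0.1597) = 0.42266
  -P(3)·log₂(P(3)) = -(0.1459)·log₂(0.1459) = 0.40516
H(P) = 0.36537 + 0.42266 + 0.40516 = 1.19319 bits

log₂(3) = 1.58496 bits

D_KL(P||U) = 1.58496 - 1.19319 = 0.39177 ≈ 0.3918 bits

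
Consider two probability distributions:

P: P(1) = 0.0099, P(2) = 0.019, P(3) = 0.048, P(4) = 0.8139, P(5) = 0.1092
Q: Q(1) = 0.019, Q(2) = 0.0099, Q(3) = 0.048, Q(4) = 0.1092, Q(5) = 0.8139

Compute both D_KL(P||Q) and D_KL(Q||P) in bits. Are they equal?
D_KL(P||Q) = 2.0507 bits, D_KL(Q||P) = 2.0507 bits. Yes, in this case they are equal (although KL divergence is not symmetric in general).

D_KL(P||Q) = Σ P(x) log₂(P(x)/Q(x))

Computing term by term:
  P(1)·log₂(P(1)/Q(1)) = 0.0099·log₂(0.0099/0.019) = -0.00931
  P(2)·log₂(P(2)/Q(2)) = 0.019·log₂(0.019/0.0099) = 0.01787
  P(3)·log₂(P(3)/Q(3)) = 0.048·log₂(0.048/0.048) = 0.00000
  P(4)·log₂(P(4)/Q(4)) = 0.8139·log₂(0.8139/0.1092) = 2.35858
  P(5)·log₂(P(5)/Q(5)) = 0.1092·log₂(0.1092/0.8139) = -0.31645

D_KL(P||Q) = -0.00931 + 0.01787 + 0.00000 + 2.35858 - 0.31645 = 2.05069 ≈ 2.0507 bits

D_KL(Q||P) = Σ Q(x) log₂(Q(x)/P(x))

Computing term by term:
  Q(1)·log₂(Q(1)/P(1)) = 0.019·log₂(0.019/0.0099) = 0.01787
  Q(2)·log₂(Q(2)/P(2)) = 0.0099·log₂(0.0099/0.019) = -0.00931
  Q(3)·log₂(Q(3)/P(3)) = 0.048·log₂(0.048/0.048) = 0.00000
  Q(4)·log₂(Q(4)/P(4)) = 0.1092·log₂(0.1092/0.8139) = -0.31645
  Q(5)·log₂(Q(5)/P(5)) = 0.8139·log₂(0.8139/0.1092) = 2.35858

D_KL(Q||P) = 0.01787 - 0.00931 + 0.00000 - 0.31645 + 2.35858 = 2.05069 ≈ 2.0507 bits

These ARE equal here. Q is P with outcomes relabeled (Q(1) = P(2), Q(2) = P(1), Q(4) = P(5), Q(5) = P(4)) by a relabeling that is its own inverse, so the two sums contain exactly the same terms in a different order. This is a special case — KL divergence is not symmetric in general: D_KL(P||Q) ≠ D_KL(Q||P) for most P, Q.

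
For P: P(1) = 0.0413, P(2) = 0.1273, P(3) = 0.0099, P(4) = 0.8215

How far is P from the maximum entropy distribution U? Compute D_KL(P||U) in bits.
1.1326 bits

U(i) = 1/4 for all i

D_KL(P||U) = Σ P(x) log₂(P(x) / (1/4))
           = Σ P(x) log₂(P(x)) + log₂(4)
           = log₂(4) - H(P)

H(P) = -Σ P(x) log₂(P(x)):
  -P(1)·log₂(P(1)) = -(0.0413)·log₂(0.0413) = 0.18989
  -P(2)·log₂(P(2)) = -(0.1273)·log₂(0.1273) = 0.37855
  -P(3)·log₂(P(3)) = -(0.0099)·log₂(0.0099) = 0.06592
  -P(4)·log₂(P(4)) = -(0.8215)·log₂(0.8215) = 0.23303
H(P) = 0.18989 + 0.37855 + 0.06592 + 0.23303 = 0.86739 bits

log₂(4) = 2.00000 bits

D_KL(P||U) = 2.00000 - 0.86739 = 1.13261 ≈ 1.1326 bits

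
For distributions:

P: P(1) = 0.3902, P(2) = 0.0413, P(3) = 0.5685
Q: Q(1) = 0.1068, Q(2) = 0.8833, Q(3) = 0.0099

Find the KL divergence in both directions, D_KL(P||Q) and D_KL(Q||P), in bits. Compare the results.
D_KL(P||Q) = 3.8690 bits, D_KL(Q||P) = 3.6455 bits. D_KL(P||Q) is larger than D_KL(Q||P) by 0.2235 bits; the two directions differ.

D_KL(P||Q) = Σ P(x) log₂(P(x)/Q(x))

Computing term by term:
  P(1)·log₂(P(1)/Q(1)) = 0.3902·log₂(0.3902/0.1068) = 0.72940
  P(2)·log₂(P(2)/Q(2)) = 0.0413·log₂(0.0413/0.8833) = -0.18249
  P(3)·log₂(P(3)/Q(3)) = 0.5685·log₂(0.5685/0.0099) = 3.32208

D_KL(P||Q) = 0.72940 - 0.18249 + 3.32208 = 3.86899 ≈ 3.8690 bits

D_KL(Q||P) = Σ Q(x) log₂(Q(x)/P(x))

Computing term by term:
  Q(1)·log₂(Q(1)/P(1)) = 0.1068·log₂(0.1068/0.3902) = -0.19964
  Q(2)·log₂(Q(2)/P(2)) = 0.8833·log₂(0.8833/0.0413) = 3.90303
  Q(3)·log₂(Q(3)/P(3)) = 0.0099·log₂(0.0099/0.5685) = -0.05785

D_KL(Q||P) = -0.19964 + 3.90303 - 0.05785 = 3.64554 ≈ 3.6455 bits

These are NOT equal (difference: 0.2235 bits). KL divergence is asymmetric: D_KL(P||Q) ≠ D_KL(Q||P) in general.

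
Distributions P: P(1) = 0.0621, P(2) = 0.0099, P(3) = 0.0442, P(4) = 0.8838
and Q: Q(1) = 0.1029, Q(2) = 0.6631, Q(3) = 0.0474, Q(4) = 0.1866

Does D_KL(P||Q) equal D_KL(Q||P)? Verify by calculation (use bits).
D_KL(P||Q) = 1.8733 bits, D_KL(Q||P) = 3.6832 bits. No — D_KL(P||Q) ≠ D_KL(Q||P) for this pair.

D_KL(P||Q) = Σ P(x) log₂(P(x)/Q(x))

Computing term by term:
  P(1)·log₂(P(1)/Q(1)) = 0.0621·log₂(0.0621/0.1029) = -0.04524
  P(2)·log₂(P(2)/Q(2)) = 0.0099·log₂(0.0099/0.6631) = -0.06005
  P(3)·log₂(P(3)/Q(3)) = 0.0442·log₂(0.0442/0.0474) = -0.00446
  P(4)·log₂(P(4)/Q(4)) = 0.8838·log₂(0.8838/0.1866) = 1.98304

D_KL(P||Q) = -0.04524 - 0.06005 - 0.00446 + 1.98304 = 1.87329 ≈ 1.8733 bits

D_KL(Q||P) = Σ Q(x) log₂(Q(x)/P(x))

Computing term by term:
  Q(1)·log₂(Q(1)/P(1)) = 0.1029·log₂(0.1029/0.0621) = 0.07497
  Q(2)·log₂(Q(2)/P(2)) = 0.6631·log₂(0.6631/0.0099) = 4.02214
  Q(3)·log₂(Q(3)/P(3)) = 0.0474·log₂(0.0474/0.0442) = 0.00478
  Q(4)·log₂(Q(4)/P(4)) = 0.1866·log₂(0.1866/0.8838) = -0.41869

D_KL(Q||P) = 0.07497 + 4.02214 + 0.00478 - 0.41869 = 3.68320 ≈ 3.6832 bits

These are NOT equal (difference: 1.8099 bits). KL divergence is asymmetric: D_KL(P||Q) ≠ D_KL(Q||P) in general.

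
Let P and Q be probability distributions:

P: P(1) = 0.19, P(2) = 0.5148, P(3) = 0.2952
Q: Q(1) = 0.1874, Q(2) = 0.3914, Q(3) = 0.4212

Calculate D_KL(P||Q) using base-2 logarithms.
0.0559 bits

D_KL(P||Q) = Σ P(x) log₂(P(x)/Q(x))

Computing term by term:
  P(1)·log₂(P(1)/Q(1)) = 0.19·log₂(0.19/0.1874) = 0.00378
  P(2)·log₂(P(2)/Q(2)) = 0.5148·log₂(0.5148/0.3914) = 0.20354
  P(3)·log₂(P(3)/Q(3)) = 0.2952·log₂(0.2952/0.4212) = -0.15138

D_KL(P||Q) = 0.00378 + 0.20354 - 0.15138 = 0.05594 ≈ 0.0559 bits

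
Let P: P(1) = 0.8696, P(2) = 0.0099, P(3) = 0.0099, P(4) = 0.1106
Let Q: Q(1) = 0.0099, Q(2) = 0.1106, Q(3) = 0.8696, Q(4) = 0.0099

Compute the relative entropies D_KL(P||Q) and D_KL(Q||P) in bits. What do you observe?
D_KL(P||Q) = 5.9015 bits, D_KL(Q||P) = 5.9015 bits. The two directions give the same value here, because Q is a self-inverse relabeling of P; in general KL divergence is asymmetric.

D_KL(P||Q) = Σ P(x) log₂(P(x)/Q(x))

Computing term by term:
  P(1)·log₂(P(1)/Q(1)) = 0.8696·log₂(0.8696/0.0099) = 5.61482
  P(2)·log₂(P(2)/Q(2)) = 0.0099·log₂(0.0099/0.1106) = -0.03447
  P(3)·log₂(P(3)/Q(3)) = 0.0099·log₂(0.0099/0.8696) = -0.06392
  P(4)·log₂(P(4)/Q(4)) = 0.1106·log₂(0.1106/0.0099) = 0.38508

D_KL(P||Q) = 5.61482 - 0.03447 - 0.06392 + 0.38508 = 5.90151 ≈ 5.9015 bits

D_KL(Q||P) = Σ Q(x) log₂(Q(x)/P(x))

Computing term by term:
  Q(1)·log₂(Q(1)/P(1)) = 0.0099·log₂(0.0099/0.8696) = -0.06392
  Q(2)·log₂(Q(2)/P(2)) = 0.1106·log₂(0.1106/0.0099) = 0.38508
  Q(3)·log₂(Q(3)/P(3)) = 0.8696·log₂(0.8696/0.0099) = 5.61482
  Q(4)·log₂(Q(4)/P(4)) = 0.0099·log₂(0.0099/0.1106) = -0.03447

D_KL(Q||P) = -0.06392 + 0.38508 + 5.61482 - 0.03447 = 5.90151 ≈ 5.9015 bits

These ARE equal here. Q is P with outcomes relabeled (Q(1) = P(3), Q(2) = P(4), Q(3) = P(1), Q(4) = P(2)) by a relabeling that is its own inverse, so the two sums contain exactly the same terms in a different order. This is a special case — KL divergence is not symmetric in general: D_KL(P||Q) ≠ D_KL(Q||P) for most P, Q.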